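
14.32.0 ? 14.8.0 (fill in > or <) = >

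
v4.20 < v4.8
False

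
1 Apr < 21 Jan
False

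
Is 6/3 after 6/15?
No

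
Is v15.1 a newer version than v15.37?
No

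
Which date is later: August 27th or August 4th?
August 27th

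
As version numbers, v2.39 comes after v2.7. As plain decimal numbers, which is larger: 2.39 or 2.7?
2.7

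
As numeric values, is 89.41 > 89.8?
False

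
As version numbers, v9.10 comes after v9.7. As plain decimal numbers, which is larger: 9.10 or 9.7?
9.7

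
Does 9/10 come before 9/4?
No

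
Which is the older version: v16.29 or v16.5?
v16.5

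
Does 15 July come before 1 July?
No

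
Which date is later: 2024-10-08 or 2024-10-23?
2024-10-23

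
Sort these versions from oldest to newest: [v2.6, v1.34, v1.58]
[v1.34, v1.58, v2.6]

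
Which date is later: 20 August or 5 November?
5 November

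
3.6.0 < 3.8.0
True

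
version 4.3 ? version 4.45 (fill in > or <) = <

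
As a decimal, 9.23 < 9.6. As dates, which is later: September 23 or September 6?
September 23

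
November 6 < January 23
False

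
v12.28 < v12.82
True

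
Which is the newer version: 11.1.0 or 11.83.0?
11.83.0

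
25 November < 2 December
True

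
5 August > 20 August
False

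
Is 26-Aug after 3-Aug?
Yes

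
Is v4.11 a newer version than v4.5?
Yes. Version numbers are compared segment by segment as integers, not as decimals: minor version 11 > 5, so v4.11 > v4.5 (even though the decimal 4.11 < 4.5).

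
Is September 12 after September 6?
Yes. Day 12 comes after day 6 in September — this is a date comparison, not a decimal one (the decimal 9.12 would be smaller than 9.6).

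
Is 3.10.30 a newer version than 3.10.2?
Yes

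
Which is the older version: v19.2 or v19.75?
v19.2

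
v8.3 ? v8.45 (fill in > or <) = <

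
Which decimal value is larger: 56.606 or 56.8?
56.8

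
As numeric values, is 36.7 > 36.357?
True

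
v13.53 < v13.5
False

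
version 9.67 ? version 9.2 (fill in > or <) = >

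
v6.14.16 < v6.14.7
False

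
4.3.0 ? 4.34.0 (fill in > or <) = <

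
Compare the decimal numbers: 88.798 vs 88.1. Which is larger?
88.798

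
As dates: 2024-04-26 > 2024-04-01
True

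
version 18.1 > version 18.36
False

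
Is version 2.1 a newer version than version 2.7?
No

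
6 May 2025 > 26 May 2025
False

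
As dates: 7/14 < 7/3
False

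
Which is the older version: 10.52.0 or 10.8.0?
10.8.0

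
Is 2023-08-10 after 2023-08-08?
Yes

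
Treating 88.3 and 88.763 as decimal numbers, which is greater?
88.763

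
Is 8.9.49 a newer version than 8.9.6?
Yes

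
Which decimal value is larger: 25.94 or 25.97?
25.97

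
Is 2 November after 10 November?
No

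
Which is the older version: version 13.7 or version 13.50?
version 13.7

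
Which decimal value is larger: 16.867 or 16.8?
16.867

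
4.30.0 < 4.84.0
True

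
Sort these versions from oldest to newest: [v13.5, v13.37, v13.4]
[v13.4, v13.5, v13.37]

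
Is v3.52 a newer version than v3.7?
Yes. Version numbers are compared segment by segment as integers, not as decimals: minor version 52 > 7, so v3.52 > v3.7 (even though the decimal 3.52 < 3.7).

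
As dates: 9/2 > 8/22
True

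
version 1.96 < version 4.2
True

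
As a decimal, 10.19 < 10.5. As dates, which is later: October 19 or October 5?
October 19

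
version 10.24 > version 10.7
True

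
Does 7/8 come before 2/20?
No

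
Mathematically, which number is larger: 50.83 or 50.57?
50.83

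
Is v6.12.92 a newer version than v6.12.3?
Yes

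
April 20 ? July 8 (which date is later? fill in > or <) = <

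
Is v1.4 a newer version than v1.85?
No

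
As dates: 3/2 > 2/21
True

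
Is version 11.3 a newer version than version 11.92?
No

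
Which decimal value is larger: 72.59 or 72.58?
72.59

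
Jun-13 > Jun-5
True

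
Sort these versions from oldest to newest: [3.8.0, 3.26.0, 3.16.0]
[3.8.0, 3.16.0, 3.26.0]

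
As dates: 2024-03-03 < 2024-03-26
True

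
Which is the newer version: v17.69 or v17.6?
v17.69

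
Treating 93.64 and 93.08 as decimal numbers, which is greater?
93.64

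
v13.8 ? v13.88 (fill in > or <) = <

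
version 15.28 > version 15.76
False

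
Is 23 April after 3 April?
Yes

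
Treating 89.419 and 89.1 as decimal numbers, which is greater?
89.419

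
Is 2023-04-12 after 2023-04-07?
Yes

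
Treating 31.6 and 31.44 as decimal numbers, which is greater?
31.6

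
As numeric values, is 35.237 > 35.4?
False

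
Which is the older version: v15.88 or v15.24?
v15.24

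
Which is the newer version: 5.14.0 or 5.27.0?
5.27.0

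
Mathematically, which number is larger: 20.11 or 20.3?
20.3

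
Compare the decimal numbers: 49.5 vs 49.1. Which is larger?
49.5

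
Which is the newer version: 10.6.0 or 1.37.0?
10.6.0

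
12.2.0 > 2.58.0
True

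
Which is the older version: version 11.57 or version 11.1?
version 11.1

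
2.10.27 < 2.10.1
False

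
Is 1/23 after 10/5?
No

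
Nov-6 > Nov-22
False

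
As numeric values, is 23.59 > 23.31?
True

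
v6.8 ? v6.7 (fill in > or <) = >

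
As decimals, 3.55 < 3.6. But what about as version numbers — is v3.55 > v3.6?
True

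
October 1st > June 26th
True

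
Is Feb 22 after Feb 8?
Yes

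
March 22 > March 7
True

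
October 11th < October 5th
False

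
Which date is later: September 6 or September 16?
September 16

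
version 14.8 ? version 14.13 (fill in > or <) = <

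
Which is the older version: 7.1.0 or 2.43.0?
2.43.0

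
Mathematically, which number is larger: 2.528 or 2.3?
2.528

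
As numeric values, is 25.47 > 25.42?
True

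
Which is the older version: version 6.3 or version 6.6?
version 6.3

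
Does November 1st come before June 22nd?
No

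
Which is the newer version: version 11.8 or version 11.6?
version 11.8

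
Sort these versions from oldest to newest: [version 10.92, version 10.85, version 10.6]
[version 10.6, version 10.85, version 10.92]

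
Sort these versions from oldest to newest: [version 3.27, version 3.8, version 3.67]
[version 3.8, version 3.27, version 3.67]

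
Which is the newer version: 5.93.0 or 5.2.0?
5.93.0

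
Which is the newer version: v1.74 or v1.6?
v1.74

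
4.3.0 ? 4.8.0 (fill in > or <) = <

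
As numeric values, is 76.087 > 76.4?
False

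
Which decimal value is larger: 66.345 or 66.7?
66.7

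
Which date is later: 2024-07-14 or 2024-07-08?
2024-07-14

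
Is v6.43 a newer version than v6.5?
Yes. Version numbers are compared segment by segment as integers, not as decimals: minor version 43 > 5, so v6.43 > v6.5 (even though the decimal 6.43 < 6.5).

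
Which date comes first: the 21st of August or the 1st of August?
the 1st of August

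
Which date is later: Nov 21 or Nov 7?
Nov 21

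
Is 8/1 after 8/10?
No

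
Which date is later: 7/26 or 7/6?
7/26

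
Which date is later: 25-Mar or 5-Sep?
5-Sep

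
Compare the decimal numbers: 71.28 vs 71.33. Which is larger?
71.33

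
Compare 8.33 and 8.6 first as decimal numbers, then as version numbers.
As decimals: 8.33 < 8.6. As versions: v8.33 > v8.6 (minor version 33 > 6).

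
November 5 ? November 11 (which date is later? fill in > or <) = <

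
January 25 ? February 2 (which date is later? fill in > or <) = <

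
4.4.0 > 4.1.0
True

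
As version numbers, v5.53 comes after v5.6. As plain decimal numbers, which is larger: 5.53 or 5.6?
5.6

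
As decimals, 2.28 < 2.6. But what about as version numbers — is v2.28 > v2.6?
True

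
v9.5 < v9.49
True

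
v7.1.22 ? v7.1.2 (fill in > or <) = >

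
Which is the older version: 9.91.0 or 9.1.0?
9.1.0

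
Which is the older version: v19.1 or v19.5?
v19.1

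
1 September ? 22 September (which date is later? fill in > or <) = <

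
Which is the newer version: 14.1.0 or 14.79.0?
14.79.0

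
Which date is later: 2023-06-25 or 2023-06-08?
2023-06-25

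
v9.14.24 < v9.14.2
False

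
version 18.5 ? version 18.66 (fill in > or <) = <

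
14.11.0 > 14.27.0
False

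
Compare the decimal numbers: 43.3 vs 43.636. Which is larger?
43.636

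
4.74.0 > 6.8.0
False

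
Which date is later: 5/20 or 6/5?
6/5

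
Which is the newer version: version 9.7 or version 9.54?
version 9.54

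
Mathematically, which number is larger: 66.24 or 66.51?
66.51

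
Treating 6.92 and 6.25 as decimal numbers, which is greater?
6.92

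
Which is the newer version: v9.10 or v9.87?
v9.87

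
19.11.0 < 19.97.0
True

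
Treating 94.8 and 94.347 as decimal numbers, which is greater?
94.8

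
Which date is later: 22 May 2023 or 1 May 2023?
22 May 2023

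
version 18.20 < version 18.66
True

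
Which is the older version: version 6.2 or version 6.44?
version 6.2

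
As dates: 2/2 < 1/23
False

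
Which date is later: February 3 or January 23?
February 3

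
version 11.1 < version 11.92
True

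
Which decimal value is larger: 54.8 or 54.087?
54.8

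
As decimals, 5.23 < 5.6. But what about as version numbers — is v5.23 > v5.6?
True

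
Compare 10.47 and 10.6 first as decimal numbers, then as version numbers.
As decimals: 10.47 < 10.6. As versions: v10.47 > v10.6 (minor version 47 > 6).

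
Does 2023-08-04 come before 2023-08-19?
Yes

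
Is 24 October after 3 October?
Yes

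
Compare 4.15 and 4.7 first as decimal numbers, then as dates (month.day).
As decimals: 4.15 < 4.7. As dates: 4/15 is later than 4/7 (day 15 > day 7).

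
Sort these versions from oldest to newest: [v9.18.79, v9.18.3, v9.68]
[v9.18.3, v9.18.79, v9.68]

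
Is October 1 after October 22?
No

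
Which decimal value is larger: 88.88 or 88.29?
88.88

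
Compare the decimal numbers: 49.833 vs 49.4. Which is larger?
49.833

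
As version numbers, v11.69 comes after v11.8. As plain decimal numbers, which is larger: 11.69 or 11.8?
11.8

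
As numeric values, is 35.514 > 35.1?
True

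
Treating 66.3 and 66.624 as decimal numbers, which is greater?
66.624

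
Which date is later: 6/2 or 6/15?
6/15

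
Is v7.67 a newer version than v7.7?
Yes. Version numbers are compared segment by segment as integers, not as decimals: minor version 67 > 7, so v7.67 > v7.7 (even though the decimal 7.67 < 7.7).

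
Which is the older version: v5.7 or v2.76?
v2.76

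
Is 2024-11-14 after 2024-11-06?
Yes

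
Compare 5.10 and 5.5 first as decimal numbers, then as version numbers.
As decimals: 5.10 < 5.5. As versions: v5.10 > v5.5 (minor version 10 > 5).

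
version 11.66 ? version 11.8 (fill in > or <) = >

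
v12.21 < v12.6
False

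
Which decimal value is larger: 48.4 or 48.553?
48.553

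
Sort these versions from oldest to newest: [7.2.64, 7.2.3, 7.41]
[7.2.3, 7.2.64, 7.41]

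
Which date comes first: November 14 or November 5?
November 5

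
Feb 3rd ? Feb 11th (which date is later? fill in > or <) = <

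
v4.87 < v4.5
False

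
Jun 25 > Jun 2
True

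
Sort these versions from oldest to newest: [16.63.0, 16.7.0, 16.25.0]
[16.7.0, 16.25.0, 16.63.0]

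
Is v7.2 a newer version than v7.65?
No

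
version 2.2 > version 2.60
False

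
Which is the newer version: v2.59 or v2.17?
v2.59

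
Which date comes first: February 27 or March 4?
February 27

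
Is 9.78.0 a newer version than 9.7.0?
Yes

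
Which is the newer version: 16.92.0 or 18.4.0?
18.4.0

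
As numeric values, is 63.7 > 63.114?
True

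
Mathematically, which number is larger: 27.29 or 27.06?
27.29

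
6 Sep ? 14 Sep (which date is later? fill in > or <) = <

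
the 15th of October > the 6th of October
True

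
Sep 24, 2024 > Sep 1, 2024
True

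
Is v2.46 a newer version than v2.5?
Yes. Version numbers are compared segment by segment as integers, not as decimals: minor version 46 > 5, so v2.46 > v2.5 (even though the decimal 2.46 < 2.5).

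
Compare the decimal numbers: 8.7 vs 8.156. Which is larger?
8.7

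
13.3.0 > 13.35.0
False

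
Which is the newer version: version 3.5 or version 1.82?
version 3.5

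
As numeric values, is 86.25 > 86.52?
False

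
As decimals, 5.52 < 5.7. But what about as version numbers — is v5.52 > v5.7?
True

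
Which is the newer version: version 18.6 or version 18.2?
version 18.6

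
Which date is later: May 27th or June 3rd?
June 3rd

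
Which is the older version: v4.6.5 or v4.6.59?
v4.6.5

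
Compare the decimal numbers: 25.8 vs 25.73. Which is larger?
25.8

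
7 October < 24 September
False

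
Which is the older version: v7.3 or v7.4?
v7.3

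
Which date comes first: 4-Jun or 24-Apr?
24-Apr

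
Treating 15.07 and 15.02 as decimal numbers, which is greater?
15.07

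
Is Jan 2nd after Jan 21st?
No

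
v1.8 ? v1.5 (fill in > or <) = >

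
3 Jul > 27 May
True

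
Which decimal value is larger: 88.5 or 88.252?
88.5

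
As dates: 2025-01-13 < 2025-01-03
False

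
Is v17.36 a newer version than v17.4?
Yes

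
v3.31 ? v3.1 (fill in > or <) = >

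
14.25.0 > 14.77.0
False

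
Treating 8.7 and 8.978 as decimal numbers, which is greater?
8.978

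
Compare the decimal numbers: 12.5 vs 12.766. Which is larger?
12.766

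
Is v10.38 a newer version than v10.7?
Yes. Version numbers are compared segment by segment as integers, not as decimals: minor version 38 > 7, so v10.38 > v10.7 (even though the decimal 10.38 < 10.7).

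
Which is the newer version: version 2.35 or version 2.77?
version 2.77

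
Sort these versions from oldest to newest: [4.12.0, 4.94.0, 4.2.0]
[4.2.0, 4.12.0, 4.94.0]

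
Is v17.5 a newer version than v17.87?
No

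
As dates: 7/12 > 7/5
True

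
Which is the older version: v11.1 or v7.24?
v7.24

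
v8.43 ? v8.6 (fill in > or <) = >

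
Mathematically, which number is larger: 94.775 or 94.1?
94.775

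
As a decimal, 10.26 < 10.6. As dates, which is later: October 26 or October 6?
October 26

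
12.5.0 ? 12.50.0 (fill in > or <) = <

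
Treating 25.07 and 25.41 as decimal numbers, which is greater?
25.41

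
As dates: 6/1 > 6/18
False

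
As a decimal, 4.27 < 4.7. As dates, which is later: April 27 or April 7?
April 27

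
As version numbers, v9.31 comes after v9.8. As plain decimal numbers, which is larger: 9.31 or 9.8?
9.8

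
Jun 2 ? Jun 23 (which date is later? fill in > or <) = <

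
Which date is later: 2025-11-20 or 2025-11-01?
2025-11-20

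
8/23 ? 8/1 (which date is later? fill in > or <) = >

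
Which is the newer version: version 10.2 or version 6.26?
version 10.2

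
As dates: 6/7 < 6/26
True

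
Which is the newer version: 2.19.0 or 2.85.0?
2.85.0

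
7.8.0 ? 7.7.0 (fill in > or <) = >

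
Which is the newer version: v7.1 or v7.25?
v7.25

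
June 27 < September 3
True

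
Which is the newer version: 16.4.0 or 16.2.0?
16.4.0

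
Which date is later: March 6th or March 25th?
March 25th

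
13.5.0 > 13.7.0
False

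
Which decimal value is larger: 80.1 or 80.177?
80.177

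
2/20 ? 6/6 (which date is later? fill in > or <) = <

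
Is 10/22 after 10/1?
Yes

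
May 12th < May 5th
False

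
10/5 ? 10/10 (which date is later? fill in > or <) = <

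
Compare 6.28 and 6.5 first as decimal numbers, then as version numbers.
As decimals: 6.28 < 6.5. As versions: v6.28 > v6.5 (minor version 28 > 5).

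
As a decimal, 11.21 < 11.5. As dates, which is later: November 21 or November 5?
November 21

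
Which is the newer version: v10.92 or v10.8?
v10.92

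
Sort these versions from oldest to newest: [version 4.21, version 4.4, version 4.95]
[version 4.4, version 4.21, version 4.95]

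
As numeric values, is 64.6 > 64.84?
False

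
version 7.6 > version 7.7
False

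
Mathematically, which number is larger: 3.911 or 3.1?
3.911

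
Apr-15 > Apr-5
True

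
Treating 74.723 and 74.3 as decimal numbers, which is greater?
74.723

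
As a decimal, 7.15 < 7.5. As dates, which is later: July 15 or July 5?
July 15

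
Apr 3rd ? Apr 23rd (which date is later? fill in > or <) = <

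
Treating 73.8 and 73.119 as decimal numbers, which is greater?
73.8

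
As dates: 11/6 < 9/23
False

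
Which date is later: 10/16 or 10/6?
10/16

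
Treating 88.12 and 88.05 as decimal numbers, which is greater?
88.12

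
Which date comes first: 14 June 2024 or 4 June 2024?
4 June 2024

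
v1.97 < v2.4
True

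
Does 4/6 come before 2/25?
No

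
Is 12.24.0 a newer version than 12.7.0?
Yes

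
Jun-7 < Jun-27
True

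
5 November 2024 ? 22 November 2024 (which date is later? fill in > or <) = <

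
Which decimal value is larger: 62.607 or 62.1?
62.607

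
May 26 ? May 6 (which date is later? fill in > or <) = >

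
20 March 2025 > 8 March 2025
True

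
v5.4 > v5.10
False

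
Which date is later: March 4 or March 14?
March 14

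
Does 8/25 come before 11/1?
Yes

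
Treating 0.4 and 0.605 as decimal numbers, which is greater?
0.605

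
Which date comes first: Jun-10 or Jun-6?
Jun-6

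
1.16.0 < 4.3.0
True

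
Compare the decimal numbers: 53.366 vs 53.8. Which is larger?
53.8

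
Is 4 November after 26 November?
No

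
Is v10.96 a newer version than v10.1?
Yes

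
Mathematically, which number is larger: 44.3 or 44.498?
44.498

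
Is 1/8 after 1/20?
No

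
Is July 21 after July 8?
Yes. Day 21 comes after day 8 in July — this is a date comparison, not a decimal one (the decimal 7.21 would be smaller than 7.8).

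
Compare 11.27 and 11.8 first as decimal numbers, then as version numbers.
As decimals: 11.27 < 11.8. As versions: v11.27 > v11.8 (minor version 27 > 8).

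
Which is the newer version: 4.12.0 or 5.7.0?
5.7.0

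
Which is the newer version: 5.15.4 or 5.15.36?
5.15.36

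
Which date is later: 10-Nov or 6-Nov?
10-Nov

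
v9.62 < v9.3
False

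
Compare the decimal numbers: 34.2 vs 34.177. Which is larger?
34.2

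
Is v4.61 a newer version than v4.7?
Yes. Version numbers are compared segment by segment as integers, not as decimals: minor version 61 > 7, so v4.61 > v4.7 (even though the decimal 4.61 < 4.7).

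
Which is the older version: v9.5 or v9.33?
v9.5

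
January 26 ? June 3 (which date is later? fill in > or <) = <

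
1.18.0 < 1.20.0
True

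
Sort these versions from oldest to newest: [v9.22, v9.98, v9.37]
[v9.22, v9.37, v9.98]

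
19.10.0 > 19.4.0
True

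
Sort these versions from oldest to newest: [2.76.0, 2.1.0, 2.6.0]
[2.1.0, 2.6.0, 2.76.0]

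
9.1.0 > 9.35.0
False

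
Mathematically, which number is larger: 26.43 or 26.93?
26.93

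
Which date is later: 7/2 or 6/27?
7/2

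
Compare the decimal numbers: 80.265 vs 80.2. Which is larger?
80.265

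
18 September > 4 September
True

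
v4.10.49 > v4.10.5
True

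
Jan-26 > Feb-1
False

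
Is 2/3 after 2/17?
No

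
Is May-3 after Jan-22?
Yes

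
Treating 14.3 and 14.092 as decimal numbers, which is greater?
14.3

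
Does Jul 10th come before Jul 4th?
No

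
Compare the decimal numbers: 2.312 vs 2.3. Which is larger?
2.312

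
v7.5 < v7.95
True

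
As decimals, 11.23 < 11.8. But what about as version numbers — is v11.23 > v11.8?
True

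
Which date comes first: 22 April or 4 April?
4 April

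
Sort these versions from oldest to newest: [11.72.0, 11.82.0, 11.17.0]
[11.17.0, 11.72.0, 11.82.0]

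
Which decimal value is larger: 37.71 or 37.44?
37.71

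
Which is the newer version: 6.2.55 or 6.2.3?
6.2.55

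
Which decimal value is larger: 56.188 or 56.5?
56.5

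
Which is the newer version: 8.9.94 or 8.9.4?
8.9.94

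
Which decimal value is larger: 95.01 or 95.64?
95.64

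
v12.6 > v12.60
False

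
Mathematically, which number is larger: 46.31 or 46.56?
46.56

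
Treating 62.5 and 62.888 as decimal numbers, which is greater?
62.888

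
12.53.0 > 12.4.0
True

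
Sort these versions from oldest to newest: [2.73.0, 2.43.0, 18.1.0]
[2.43.0, 2.73.0, 18.1.0]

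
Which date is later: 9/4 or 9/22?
9/22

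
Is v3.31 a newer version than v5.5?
No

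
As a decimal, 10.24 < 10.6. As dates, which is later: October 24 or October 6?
October 24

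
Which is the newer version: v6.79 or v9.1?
v9.1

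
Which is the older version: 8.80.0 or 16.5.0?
8.80.0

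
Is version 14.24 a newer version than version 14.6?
Yes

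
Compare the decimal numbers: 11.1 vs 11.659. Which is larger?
11.659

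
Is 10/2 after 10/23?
No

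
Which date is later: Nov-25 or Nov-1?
Nov-25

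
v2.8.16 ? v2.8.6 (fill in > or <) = >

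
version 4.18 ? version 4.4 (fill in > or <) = >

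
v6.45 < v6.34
False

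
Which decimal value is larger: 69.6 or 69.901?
69.901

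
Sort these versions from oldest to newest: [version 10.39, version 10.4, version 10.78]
[version 10.4, version 10.39, version 10.78]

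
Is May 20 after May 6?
Yes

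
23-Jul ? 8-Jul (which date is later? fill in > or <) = >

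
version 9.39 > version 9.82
False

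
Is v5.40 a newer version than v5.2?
Yes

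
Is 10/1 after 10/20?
No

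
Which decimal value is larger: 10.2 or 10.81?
10.81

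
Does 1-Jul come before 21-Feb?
No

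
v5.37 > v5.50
False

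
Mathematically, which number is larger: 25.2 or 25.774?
25.774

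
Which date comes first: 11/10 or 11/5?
11/5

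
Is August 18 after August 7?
Yes. Day 18 comes after day 7 in August — this is a date comparison, not a decimal one (the decimal 8.18 would be smaller than 8.7).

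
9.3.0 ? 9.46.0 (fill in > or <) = <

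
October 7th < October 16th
True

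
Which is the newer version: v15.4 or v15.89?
v15.89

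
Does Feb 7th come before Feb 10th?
Yes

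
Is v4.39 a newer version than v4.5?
Yes. Version numbers are compared segment by segment as integers, not as decimals: minor version 39 > 5, so v4.39 > v4.5 (even though the decimal 4.39 < 4.5).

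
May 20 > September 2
False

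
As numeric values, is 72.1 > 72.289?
False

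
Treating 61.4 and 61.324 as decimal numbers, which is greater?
61.4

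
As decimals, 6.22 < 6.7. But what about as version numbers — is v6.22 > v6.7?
True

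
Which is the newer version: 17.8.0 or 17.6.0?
17.8.0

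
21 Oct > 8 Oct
True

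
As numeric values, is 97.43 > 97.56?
False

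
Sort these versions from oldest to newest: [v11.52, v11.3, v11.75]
[v11.3, v11.52, v11.75]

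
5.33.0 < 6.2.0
True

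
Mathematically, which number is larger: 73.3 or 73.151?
73.3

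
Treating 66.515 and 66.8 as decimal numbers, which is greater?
66.8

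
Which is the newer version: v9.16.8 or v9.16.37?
v9.16.37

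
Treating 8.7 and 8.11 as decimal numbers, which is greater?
8.7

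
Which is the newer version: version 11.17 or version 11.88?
version 11.88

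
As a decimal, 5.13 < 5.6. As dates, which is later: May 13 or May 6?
May 13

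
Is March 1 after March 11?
No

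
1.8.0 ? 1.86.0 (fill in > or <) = <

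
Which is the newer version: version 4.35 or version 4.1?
version 4.35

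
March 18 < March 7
False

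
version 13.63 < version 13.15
False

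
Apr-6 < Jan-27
False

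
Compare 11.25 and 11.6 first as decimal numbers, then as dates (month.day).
As decimals: 11.25 < 11.6. As dates: 11/25 is later than 11/6 (day 25 > day 6).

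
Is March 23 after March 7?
Yes. Day 23 comes after day 7 in March — this is a date comparison, not a decimal one (the decimal 3.23 would be smaller than 3.7).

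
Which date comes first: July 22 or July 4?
July 4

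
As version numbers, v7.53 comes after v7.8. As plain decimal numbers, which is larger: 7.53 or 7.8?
7.8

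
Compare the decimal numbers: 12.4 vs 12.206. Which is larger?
12.4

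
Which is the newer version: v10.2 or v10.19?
v10.19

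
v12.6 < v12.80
True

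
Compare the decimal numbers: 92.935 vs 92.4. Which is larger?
92.935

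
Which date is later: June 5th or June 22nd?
June 22nd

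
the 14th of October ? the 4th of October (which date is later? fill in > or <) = >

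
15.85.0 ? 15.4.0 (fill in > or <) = >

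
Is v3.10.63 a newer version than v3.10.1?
Yes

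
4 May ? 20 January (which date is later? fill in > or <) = >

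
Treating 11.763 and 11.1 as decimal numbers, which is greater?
11.763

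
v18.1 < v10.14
False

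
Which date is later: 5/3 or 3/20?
5/3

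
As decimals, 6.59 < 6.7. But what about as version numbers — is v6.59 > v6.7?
True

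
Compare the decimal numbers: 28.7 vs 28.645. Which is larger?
28.7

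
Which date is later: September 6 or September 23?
September 23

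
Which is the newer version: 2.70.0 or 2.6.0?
2.70.0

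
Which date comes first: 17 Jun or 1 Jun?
1 Jun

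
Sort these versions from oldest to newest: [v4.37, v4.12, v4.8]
[v4.8, v4.12, v4.37]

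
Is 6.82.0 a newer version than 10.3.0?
No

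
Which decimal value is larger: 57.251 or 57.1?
57.251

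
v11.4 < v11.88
True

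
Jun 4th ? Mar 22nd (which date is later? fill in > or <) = >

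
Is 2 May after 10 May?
No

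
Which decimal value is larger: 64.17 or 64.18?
64.18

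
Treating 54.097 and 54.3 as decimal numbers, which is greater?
54.3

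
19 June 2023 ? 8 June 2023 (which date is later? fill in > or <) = >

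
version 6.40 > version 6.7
True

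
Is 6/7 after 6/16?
No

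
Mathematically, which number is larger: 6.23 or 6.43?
6.43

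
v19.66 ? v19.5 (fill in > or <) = >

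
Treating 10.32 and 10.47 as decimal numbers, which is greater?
10.47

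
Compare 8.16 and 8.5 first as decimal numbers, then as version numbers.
As decimals: 8.16 < 8.5. As versions: v8.16 > v8.5 (minor version 16 > 5).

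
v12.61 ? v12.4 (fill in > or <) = >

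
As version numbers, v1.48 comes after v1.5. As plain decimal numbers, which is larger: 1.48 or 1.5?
1.5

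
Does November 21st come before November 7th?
No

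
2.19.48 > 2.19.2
True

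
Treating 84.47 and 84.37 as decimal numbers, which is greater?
84.47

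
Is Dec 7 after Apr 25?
Yes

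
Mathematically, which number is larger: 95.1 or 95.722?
95.722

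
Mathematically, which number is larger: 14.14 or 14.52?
14.52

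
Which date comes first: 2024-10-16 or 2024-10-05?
2024-10-05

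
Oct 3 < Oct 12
True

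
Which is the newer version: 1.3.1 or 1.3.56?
1.3.56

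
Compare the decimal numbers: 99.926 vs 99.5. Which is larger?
99.926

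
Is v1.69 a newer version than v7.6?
No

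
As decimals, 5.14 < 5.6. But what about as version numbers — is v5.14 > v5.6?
True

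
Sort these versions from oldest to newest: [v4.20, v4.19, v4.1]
[v4.1, v4.19, v4.20]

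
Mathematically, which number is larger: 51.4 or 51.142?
51.4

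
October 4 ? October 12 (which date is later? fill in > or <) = <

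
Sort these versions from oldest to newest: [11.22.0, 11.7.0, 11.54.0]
[11.7.0, 11.22.0, 11.54.0]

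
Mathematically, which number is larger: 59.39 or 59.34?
59.39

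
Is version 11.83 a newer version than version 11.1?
Yes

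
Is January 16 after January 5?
Yes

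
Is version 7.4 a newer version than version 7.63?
No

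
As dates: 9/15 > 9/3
True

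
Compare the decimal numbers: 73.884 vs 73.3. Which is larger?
73.884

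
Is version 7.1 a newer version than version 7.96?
No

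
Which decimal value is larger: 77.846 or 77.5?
77.846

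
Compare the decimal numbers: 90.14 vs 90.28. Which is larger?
90.28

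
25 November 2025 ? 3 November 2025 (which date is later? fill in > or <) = >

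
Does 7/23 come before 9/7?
Yes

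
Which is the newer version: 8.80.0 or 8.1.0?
8.80.0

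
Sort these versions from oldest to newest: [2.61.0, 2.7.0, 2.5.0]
[2.5.0, 2.7.0, 2.61.0]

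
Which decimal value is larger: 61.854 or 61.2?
61.854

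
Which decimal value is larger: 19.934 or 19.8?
19.934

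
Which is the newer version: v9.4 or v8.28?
v9.4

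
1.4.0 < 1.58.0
True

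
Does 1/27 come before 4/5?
Yes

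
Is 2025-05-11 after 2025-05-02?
Yes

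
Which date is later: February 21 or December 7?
December 7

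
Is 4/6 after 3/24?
Yes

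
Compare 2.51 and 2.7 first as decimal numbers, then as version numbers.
As decimals: 2.51 < 2.7. As versions: v2.51 > v2.7 (minor version 51 > 7).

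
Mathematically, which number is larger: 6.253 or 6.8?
6.8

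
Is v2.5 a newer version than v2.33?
No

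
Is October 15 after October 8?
Yes. Day 15 comes after day 8 in October — this is a date comparison, not a decimal one (the decimal 10.15 would be smaller than 10.8).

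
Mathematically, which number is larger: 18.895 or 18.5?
18.895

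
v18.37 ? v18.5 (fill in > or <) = >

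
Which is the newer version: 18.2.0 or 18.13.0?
18.13.0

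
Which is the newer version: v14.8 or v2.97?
v14.8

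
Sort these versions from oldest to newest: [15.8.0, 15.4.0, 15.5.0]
[15.4.0, 15.5.0, 15.8.0]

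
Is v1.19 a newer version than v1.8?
Yes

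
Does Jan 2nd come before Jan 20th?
Yes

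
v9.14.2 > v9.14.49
False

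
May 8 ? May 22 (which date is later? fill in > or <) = <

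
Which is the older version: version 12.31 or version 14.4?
version 12.31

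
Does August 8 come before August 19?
Yes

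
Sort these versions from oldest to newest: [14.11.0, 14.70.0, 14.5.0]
[14.5.0, 14.11.0, 14.70.0]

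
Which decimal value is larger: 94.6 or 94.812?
94.812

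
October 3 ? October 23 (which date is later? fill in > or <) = <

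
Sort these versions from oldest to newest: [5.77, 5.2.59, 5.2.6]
[5.2.6, 5.2.59, 5.77]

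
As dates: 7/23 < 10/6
True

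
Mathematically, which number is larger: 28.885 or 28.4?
28.885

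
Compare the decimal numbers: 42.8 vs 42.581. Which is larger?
42.8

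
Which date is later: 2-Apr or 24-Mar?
2-Apr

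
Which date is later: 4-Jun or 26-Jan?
4-Jun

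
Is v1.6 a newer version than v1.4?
Yes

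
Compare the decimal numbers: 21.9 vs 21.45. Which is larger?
21.9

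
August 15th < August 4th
False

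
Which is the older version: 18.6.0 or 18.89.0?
18.6.0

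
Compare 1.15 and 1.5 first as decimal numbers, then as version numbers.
As decimals: 1.15 < 1.5. As versions: v1.15 > v1.5 (minor version 15 > 5).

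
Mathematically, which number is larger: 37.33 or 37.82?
37.82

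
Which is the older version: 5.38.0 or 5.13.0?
5.13.0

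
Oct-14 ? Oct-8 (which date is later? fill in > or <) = >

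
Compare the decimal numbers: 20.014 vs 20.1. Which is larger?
20.1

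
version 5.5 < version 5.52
True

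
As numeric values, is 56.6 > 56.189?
True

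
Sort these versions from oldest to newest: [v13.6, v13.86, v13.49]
[v13.6, v13.49, v13.86]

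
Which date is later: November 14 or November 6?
November 14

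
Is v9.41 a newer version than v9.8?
Yes. Version numbers are compared segment by segment as integers, not as decimals: minor version 41 > 8, so v9.41 > v9.8 (even though the decimal 9.41 < 9.8).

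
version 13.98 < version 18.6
True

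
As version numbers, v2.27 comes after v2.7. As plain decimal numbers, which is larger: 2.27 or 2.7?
2.7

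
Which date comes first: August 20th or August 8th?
August 8th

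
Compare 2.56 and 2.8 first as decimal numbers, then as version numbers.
As decimals: 2.56 < 2.8. As versions: v2.56 > v2.8 (minor version 56 > 8).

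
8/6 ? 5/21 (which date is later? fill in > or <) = >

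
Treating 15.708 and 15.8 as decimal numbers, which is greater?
15.8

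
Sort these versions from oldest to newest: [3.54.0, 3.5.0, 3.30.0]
[3.5.0, 3.30.0, 3.54.0]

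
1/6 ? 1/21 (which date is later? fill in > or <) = <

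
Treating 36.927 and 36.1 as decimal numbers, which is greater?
36.927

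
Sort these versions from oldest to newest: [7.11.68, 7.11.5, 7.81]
[7.11.5, 7.11.68, 7.81]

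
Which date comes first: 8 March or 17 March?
8 March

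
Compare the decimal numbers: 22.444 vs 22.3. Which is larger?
22.444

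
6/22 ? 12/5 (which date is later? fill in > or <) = <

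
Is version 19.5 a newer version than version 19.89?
No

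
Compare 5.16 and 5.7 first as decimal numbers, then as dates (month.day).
As decimals: 5.16 < 5.7. As dates: 5/16 is later than 5/7 (day 16 > day 7).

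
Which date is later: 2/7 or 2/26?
2/26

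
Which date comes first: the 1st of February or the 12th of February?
the 1st of February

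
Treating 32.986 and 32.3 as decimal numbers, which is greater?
32.986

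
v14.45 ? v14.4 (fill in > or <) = >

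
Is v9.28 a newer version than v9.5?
Yes. Version numbers are compared segment by segment as integers, not as decimals: minor version 28 > 5, so v9.28 > v9.5 (even though the decimal 9.28 < 9.5).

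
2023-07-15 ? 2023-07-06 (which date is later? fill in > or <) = >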